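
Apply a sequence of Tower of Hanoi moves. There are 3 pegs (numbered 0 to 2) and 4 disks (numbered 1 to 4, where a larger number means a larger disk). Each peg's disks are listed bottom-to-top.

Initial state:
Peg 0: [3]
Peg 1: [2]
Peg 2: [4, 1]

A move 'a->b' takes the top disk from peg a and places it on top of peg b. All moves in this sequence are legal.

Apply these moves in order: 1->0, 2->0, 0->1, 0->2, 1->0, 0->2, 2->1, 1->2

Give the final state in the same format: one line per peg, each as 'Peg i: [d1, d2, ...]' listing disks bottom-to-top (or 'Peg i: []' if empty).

After move 1 (1->0):
Peg 0: [3, 2]
Peg 1: []
Peg 2: [4, 1]

After move 2 (2->0):
Peg 0: [3, 2, 1]
Peg 1: []
Peg 2: [4]

After move 3 (0->1):
Peg 0: [3, 2]
Peg 1: [1]
Peg 2: [4]

After move 4 (0->2):
Peg 0: [3]
Peg 1: [1]
Peg 2: [4, 2]

After move 5 (1->0):
Peg 0: [3, 1]
Peg 1: []
Peg 2: [4, 2]

After move 6 (0->2):
Peg 0: [3]
Peg 1: []
Peg 2: [4, 2, 1]

After move 7 (2->1):
Peg 0: [3]
Peg 1: [1]
Peg 2: [4, 2]

After move 8 (1->2):
Peg 0: [3]
Peg 1: []
Peg 2: [4, 2, 1]

Answer: Peg 0: [3]
Peg 1: []
Peg 2: [4, 2, 1]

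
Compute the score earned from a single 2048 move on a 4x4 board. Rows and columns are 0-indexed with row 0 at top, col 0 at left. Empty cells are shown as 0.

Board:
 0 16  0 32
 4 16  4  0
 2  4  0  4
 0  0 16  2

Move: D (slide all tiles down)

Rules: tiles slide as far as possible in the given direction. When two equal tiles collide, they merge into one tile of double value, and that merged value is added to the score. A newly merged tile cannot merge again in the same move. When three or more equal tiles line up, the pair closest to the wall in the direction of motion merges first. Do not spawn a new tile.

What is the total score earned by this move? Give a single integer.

Answer: 32

Derivation:
Slide down:
col 0: [0, 4, 2, 0] -> [0, 0, 4, 2]  score +0 (running 0)
col 1: [16, 16, 4, 0] -> [0, 0, 32, 4]  score +32 (running 32)
col 2: [0, 4, 0, 16] -> [0, 0, 4, 16]  score +0 (running 32)
col 3: [32, 0, 4, 2] -> [0, 32, 4, 2]  score +0 (running 32)
Board after move:
 0  0  0  0
 0  0  0 32
 4 32  4  4
 2  4 16  2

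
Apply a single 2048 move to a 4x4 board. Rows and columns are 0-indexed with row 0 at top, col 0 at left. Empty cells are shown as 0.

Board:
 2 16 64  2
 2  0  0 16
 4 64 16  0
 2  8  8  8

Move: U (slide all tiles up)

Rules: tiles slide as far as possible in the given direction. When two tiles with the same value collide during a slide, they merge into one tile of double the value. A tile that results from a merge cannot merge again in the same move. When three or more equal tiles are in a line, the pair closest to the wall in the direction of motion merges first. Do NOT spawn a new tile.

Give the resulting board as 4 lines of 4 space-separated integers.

Answer:  4 16 64  2
 4 64 16 16
 2  8  8  8
 0  0  0  0

Derivation:
Slide up:
col 0: [2, 2, 4, 2] -> [4, 4, 2, 0]
col 1: [16, 0, 64, 8] -> [16, 64, 8, 0]
col 2: [64, 0, 16, 8] -> [64, 16, 8, 0]
col 3: [2, 16, 0, 8] -> [2, 16, 8, 0]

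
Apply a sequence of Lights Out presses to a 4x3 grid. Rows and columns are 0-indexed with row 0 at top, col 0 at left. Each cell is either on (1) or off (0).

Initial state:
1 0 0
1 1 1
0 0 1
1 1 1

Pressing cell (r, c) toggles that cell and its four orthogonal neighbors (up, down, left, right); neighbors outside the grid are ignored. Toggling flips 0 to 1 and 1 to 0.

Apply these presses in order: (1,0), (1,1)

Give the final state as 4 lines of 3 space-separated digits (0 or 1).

After press 1 at (1,0):
0 0 0
0 0 1
1 0 1
1 1 1

After press 2 at (1,1):
0 1 0
1 1 0
1 1 1
1 1 1

Answer: 0 1 0
1 1 0
1 1 1
1 1 1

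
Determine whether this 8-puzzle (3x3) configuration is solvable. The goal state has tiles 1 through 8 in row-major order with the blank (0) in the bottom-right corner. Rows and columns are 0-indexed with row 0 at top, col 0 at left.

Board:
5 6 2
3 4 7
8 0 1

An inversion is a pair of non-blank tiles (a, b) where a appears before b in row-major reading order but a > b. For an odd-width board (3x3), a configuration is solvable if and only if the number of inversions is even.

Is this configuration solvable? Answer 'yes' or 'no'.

Inversions (pairs i<j in row-major order where tile[i] > tile[j] > 0): 13
13 is odd, so the puzzle is not solvable.

Answer: no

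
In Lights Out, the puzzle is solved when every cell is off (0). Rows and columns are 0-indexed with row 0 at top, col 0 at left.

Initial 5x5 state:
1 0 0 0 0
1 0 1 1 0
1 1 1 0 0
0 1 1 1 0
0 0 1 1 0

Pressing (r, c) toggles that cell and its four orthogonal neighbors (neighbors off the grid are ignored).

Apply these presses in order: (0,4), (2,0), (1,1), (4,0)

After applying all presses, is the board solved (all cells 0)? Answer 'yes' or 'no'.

Answer: no

Derivation:
After press 1 at (0,4):
1 0 0 1 1
1 0 1 1 1
1 1 1 0 0
0 1 1 1 0
0 0 1 1 0

After press 2 at (2,0):
1 0 0 1 1
0 0 1 1 1
0 0 1 0 0
1 1 1 1 0
0 0 1 1 0

After press 3 at (1,1):
1 1 0 1 1
1 1 0 1 1
0 1 1 0 0
1 1 1 1 0
0 0 1 1 0

After press 4 at (4,0):
1 1 0 1 1
1 1 0 1 1
0 1 1 0 0
0 1 1 1 0
1 1 1 1 0

Lights still on: 17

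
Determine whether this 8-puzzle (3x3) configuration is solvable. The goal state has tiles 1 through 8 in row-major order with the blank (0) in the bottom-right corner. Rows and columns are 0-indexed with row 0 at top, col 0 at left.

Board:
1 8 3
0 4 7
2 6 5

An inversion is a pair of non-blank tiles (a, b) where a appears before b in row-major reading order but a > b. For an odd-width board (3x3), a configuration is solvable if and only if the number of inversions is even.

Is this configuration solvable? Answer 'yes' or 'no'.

Answer: yes

Derivation:
Inversions (pairs i<j in row-major order where tile[i] > tile[j] > 0): 12
12 is even, so the puzzle is solvable.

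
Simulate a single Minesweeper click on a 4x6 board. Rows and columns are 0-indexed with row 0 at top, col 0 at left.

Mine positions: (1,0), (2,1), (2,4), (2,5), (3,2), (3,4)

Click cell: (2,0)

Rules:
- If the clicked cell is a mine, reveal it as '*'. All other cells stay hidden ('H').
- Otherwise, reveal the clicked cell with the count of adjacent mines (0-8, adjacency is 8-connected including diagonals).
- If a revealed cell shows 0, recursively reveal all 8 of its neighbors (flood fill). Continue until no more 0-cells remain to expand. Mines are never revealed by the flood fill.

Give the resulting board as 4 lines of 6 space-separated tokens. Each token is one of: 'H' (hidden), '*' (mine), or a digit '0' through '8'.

H H H H H H
H H H H H H
2 H H H H H
H H H H H H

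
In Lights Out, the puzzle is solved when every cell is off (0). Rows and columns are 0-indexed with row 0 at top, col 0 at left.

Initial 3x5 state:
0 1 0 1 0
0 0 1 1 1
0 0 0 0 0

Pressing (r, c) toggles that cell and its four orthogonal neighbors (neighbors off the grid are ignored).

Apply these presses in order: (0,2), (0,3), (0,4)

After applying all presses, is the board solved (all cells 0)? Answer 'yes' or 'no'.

Answer: yes

Derivation:
After press 1 at (0,2):
0 0 1 0 0
0 0 0 1 1
0 0 0 0 0

After press 2 at (0,3):
0 0 0 1 1
0 0 0 0 1
0 0 0 0 0

After press 3 at (0,4):
0 0 0 0 0
0 0 0 0 0
0 0 0 0 0

Lights still on: 0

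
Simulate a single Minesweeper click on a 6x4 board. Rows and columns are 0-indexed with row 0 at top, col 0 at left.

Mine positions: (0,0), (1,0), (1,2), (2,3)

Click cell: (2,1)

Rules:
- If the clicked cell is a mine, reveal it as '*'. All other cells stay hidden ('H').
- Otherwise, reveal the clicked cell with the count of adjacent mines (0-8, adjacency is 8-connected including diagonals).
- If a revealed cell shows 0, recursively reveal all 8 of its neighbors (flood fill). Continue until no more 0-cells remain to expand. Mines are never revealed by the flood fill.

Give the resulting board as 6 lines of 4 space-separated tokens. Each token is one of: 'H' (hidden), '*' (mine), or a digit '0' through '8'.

H H H H
H H H H
H 2 H H
H H H H
H H H H
H H H H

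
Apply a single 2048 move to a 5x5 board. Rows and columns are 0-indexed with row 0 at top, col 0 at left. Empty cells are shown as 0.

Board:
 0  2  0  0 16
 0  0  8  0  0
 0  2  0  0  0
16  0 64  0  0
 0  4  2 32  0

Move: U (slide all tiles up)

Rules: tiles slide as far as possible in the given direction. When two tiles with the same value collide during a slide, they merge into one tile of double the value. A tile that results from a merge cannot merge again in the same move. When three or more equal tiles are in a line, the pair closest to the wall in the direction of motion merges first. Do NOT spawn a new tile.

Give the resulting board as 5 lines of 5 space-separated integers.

Slide up:
col 0: [0, 0, 0, 16, 0] -> [16, 0, 0, 0, 0]
col 1: [2, 0, 2, 0, 4] -> [4, 4, 0, 0, 0]
col 2: [0, 8, 0, 64, 2] -> [8, 64, 2, 0, 0]
col 3: [0, 0, 0, 0, 32] -> [32, 0, 0, 0, 0]
col 4: [16, 0, 0, 0, 0] -> [16, 0, 0, 0, 0]

Answer: 16  4  8 32 16
 0  4 64  0  0
 0  0  2  0  0
 0  0  0  0  0
 0  0  0  0  0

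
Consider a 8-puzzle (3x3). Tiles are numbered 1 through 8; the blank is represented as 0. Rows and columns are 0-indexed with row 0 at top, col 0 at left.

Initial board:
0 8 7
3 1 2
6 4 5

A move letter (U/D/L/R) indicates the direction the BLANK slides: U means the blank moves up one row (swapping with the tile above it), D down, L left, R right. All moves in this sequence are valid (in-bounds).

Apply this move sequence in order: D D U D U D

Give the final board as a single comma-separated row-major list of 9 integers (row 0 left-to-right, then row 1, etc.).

Answer: 3, 8, 7, 6, 1, 2, 0, 4, 5

Derivation:
After move 1 (D):
3 8 7
0 1 2
6 4 5

After move 2 (D):
3 8 7
6 1 2
0 4 5

After move 3 (U):
3 8 7
0 1 2
6 4 5

After move 4 (D):
3 8 7
6 1 2
0 4 5

After move 5 (U):
3 8 7
0 1 2
6 4 5

After move 6 (D):
3 8 7
6 1 2
0 4 5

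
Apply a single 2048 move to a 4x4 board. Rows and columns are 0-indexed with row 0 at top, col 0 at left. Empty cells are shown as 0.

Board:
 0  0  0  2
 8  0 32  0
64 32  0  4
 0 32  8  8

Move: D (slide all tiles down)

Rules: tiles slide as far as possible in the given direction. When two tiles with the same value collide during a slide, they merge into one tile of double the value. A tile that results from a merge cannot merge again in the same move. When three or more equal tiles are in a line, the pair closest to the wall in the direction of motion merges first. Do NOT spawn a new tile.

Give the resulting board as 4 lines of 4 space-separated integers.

Answer:  0  0  0  0
 0  0  0  2
 8  0 32  4
64 64  8  8

Derivation:
Slide down:
col 0: [0, 8, 64, 0] -> [0, 0, 8, 64]
col 1: [0, 0, 32, 32] -> [0, 0, 0, 64]
col 2: [0, 32, 0, 8] -> [0, 0, 32, 8]
col 3: [2, 0, 4, 8] -> [0, 2, 4, 8]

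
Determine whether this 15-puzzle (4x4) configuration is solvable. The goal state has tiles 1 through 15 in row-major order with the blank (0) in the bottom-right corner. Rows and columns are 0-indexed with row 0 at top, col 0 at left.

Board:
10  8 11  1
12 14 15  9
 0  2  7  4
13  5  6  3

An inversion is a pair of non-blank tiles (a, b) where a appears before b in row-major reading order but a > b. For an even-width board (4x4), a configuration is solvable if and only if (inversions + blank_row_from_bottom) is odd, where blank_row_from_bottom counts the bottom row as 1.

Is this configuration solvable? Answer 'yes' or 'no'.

Answer: yes

Derivation:
Inversions: 63
Blank is in row 2 (0-indexed from top), which is row 2 counting from the bottom (bottom = 1).
63 + 2 = 65, which is odd, so the puzzle is solvable.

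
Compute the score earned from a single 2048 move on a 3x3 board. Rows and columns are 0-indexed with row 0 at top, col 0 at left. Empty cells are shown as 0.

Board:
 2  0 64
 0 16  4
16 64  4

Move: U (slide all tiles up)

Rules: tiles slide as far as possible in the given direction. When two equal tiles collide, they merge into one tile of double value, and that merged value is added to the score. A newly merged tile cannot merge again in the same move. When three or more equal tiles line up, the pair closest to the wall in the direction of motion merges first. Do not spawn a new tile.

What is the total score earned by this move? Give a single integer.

Answer: 8

Derivation:
Slide up:
col 0: [2, 0, 16] -> [2, 16, 0]  score +0 (running 0)
col 1: [0, 16, 64] -> [16, 64, 0]  score +0 (running 0)
col 2: [64, 4, 4] -> [64, 8, 0]  score +8 (running 8)
Board after move:
 2 16 64
16 64  8
 0  0  0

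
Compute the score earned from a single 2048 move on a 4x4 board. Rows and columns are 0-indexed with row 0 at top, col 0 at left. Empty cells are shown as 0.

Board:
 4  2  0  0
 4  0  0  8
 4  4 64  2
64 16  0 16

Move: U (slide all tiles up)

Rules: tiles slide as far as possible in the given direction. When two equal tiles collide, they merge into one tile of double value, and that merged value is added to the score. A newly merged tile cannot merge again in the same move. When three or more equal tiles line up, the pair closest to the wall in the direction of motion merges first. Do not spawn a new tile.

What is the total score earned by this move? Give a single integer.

Answer: 8

Derivation:
Slide up:
col 0: [4, 4, 4, 64] -> [8, 4, 64, 0]  score +8 (running 8)
col 1: [2, 0, 4, 16] -> [2, 4, 16, 0]  score +0 (running 8)
col 2: [0, 0, 64, 0] -> [64, 0, 0, 0]  score +0 (running 8)
col 3: [0, 8, 2, 16] -> [8, 2, 16, 0]  score +0 (running 8)
Board after move:
 8  2 64  8
 4  4  0  2
64 16  0 16
 0  0  0  0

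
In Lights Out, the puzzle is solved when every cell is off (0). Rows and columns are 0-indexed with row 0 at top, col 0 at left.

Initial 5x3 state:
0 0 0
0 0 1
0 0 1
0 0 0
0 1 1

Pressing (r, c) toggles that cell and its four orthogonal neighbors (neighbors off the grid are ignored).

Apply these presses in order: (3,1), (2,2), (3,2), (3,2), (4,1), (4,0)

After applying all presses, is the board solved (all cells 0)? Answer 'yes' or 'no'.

Answer: yes

Derivation:
After press 1 at (3,1):
0 0 0
0 0 1
0 1 1
1 1 1
0 0 1

After press 2 at (2,2):
0 0 0
0 0 0
0 0 0
1 1 0
0 0 1

After press 3 at (3,2):
0 0 0
0 0 0
0 0 1
1 0 1
0 0 0

After press 4 at (3,2):
0 0 0
0 0 0
0 0 0
1 1 0
0 0 1

After press 5 at (4,1):
0 0 0
0 0 0
0 0 0
1 0 0
1 1 0

After press 6 at (4,0):
0 0 0
0 0 0
0 0 0
0 0 0
0 0 0

Lights still on: 0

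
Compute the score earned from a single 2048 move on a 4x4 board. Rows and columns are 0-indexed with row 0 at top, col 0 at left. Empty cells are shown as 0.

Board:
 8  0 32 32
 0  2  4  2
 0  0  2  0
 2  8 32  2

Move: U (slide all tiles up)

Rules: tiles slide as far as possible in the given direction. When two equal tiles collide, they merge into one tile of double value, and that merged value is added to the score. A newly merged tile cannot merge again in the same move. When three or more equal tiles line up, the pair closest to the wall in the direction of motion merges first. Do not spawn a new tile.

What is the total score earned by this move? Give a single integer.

Answer: 4

Derivation:
Slide up:
col 0: [8, 0, 0, 2] -> [8, 2, 0, 0]  score +0 (running 0)
col 1: [0, 2, 0, 8] -> [2, 8, 0, 0]  score +0 (running 0)
col 2: [32, 4, 2, 32] -> [32, 4, 2, 32]  score +0 (running 0)
col 3: [32, 2, 0, 2] -> [32, 4, 0, 0]  score +4 (running 4)
Board after move:
 8  2 32 32
 2  8  4  4
 0  0  2  0
 0  0 32  0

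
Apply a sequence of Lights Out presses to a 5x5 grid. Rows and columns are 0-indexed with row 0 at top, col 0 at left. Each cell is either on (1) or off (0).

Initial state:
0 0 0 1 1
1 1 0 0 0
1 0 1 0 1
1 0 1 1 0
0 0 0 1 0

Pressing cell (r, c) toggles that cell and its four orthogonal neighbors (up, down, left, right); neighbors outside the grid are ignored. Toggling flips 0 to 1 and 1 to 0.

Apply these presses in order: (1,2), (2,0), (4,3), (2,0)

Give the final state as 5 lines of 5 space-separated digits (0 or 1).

Answer: 0 0 1 1 1
1 0 1 1 0
1 0 0 0 1
1 0 1 0 0
0 0 1 0 1

Derivation:
After press 1 at (1,2):
0 0 1 1 1
1 0 1 1 0
1 0 0 0 1
1 0 1 1 0
0 0 0 1 0

After press 2 at (2,0):
0 0 1 1 1
0 0 1 1 0
0 1 0 0 1
0 0 1 1 0
0 0 0 1 0

After press 3 at (4,3):
0 0 1 1 1
0 0 1 1 0
0 1 0 0 1
0 0 1 0 0
0 0 1 0 1

After press 4 at (2,0):
0 0 1 1 1
1 0 1 1 0
1 0 0 0 1
1 0 1 0 0
0 0 1 0 1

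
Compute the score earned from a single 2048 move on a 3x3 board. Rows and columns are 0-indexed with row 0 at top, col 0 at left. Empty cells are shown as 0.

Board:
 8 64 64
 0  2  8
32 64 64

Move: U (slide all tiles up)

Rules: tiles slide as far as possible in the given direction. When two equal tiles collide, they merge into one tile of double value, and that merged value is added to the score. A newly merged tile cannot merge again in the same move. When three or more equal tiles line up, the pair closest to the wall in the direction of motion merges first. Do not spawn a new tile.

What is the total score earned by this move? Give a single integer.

Answer: 0

Derivation:
Slide up:
col 0: [8, 0, 32] -> [8, 32, 0]  score +0 (running 0)
col 1: [64, 2, 64] -> [64, 2, 64]  score +0 (running 0)
col 2: [64, 8, 64] -> [64, 8, 64]  score +0 (running 0)
Board after move:
 8 64 64
32  2  8
 0 64 64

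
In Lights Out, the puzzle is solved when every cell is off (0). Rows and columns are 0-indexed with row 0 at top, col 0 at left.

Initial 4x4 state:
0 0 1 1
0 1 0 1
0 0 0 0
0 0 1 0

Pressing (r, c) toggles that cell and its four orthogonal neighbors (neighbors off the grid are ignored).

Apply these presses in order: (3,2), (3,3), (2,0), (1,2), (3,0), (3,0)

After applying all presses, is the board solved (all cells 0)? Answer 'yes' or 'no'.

Answer: no

Derivation:
After press 1 at (3,2):
0 0 1 1
0 1 0 1
0 0 1 0
0 1 0 1

After press 2 at (3,3):
0 0 1 1
0 1 0 1
0 0 1 1
0 1 1 0

After press 3 at (2,0):
0 0 1 1
1 1 0 1
1 1 1 1
1 1 1 0

After press 4 at (1,2):
0 0 0 1
1 0 1 0
1 1 0 1
1 1 1 0

After press 5 at (3,0):
0 0 0 1
1 0 1 0
0 1 0 1
0 0 1 0

After press 6 at (3,0):
0 0 0 1
1 0 1 0
1 1 0 1
1 1 1 0

Lights still on: 9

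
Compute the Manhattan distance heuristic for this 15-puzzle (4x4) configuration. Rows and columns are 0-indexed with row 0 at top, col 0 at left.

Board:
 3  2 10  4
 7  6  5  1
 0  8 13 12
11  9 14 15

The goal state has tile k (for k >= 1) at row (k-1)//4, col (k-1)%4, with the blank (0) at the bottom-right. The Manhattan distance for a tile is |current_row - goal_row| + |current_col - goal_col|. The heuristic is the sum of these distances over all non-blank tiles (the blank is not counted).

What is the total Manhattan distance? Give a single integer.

Tile 3: at (0,0), goal (0,2), distance |0-0|+|0-2| = 2
Tile 2: at (0,1), goal (0,1), distance |0-0|+|1-1| = 0
Tile 10: at (0,2), goal (2,1), distance |0-2|+|2-1| = 3
Tile 4: at (0,3), goal (0,3), distance |0-0|+|3-3| = 0
Tile 7: at (1,0), goal (1,2), distance |1-1|+|0-2| = 2
Tile 6: at (1,1), goal (1,1), distance |1-1|+|1-1| = 0
Tile 5: at (1,2), goal (1,0), distance |1-1|+|2-0| = 2
Tile 1: at (1,3), goal (0,0), distance |1-0|+|3-0| = 4
Tile 8: at (2,1), goal (1,3), distance |2-1|+|1-3| = 3
Tile 13: at (2,2), goal (3,0), distance |2-3|+|2-0| = 3
Tile 12: at (2,3), goal (2,3), distance |2-2|+|3-3| = 0
Tile 11: at (3,0), goal (2,2), distance |3-2|+|0-2| = 3
Tile 9: at (3,1), goal (2,0), distance |3-2|+|1-0| = 2
Tile 14: at (3,2), goal (3,1), distance |3-3|+|2-1| = 1
Tile 15: at (3,3), goal (3,2), distance |3-3|+|3-2| = 1
Sum: 2 + 0 + 3 + 0 + 2 + 0 + 2 + 4 + 3 + 3 + 0 + 3 + 2 + 1 + 1 = 26

Answer: 26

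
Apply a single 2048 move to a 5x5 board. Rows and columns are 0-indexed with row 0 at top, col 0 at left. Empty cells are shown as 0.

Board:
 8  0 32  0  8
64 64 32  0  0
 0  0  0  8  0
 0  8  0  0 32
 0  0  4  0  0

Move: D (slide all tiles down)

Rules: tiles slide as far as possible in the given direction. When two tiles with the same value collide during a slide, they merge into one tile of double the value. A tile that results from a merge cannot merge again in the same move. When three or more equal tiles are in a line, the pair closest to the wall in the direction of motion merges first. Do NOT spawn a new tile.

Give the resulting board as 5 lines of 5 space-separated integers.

Answer:  0  0  0  0  0
 0  0  0  0  0
 0  0  0  0  0
 8 64 64  0  8
64  8  4  8 32

Derivation:
Slide down:
col 0: [8, 64, 0, 0, 0] -> [0, 0, 0, 8, 64]
col 1: [0, 64, 0, 8, 0] -> [0, 0, 0, 64, 8]
col 2: [32, 32, 0, 0, 4] -> [0, 0, 0, 64, 4]
col 3: [0, 0, 8, 0, 0] -> [0, 0, 0, 0, 8]
col 4: [8, 0, 0, 32, 0] -> [0, 0, 0, 8, 32]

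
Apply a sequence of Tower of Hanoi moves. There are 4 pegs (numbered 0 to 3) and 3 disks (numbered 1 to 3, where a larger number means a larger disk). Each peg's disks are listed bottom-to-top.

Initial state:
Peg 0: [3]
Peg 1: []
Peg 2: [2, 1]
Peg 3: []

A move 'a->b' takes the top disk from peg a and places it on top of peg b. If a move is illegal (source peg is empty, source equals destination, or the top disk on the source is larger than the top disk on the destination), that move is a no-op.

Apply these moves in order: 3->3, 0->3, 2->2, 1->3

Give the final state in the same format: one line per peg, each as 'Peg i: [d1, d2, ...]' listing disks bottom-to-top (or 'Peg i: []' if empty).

Answer: Peg 0: []
Peg 1: []
Peg 2: [2, 1]
Peg 3: [3]

Derivation:
After move 1 (3->3):
Peg 0: [3]
Peg 1: []
Peg 2: [2, 1]
Peg 3: []

After move 2 (0->3):
Peg 0: []
Peg 1: []
Peg 2: [2, 1]
Peg 3: [3]

After move 3 (2->2):
Peg 0: []
Peg 1: []
Peg 2: [2, 1]
Peg 3: [3]

After move 4 (1->3):
Peg 0: []
Peg 1: []
Peg 2: [2, 1]
Peg 3: [3]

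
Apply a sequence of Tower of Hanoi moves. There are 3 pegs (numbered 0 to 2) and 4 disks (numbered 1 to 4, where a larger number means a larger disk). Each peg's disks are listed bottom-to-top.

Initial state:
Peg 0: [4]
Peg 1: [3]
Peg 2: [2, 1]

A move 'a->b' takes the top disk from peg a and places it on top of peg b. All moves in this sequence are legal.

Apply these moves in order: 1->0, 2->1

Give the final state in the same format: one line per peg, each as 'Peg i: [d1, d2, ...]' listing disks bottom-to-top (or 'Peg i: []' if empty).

Answer: Peg 0: [4, 3]
Peg 1: [1]
Peg 2: [2]

Derivation:
After move 1 (1->0):
Peg 0: [4, 3]
Peg 1: []
Peg 2: [2, 1]

After move 2 (2->1):
Peg 0: [4, 3]
Peg 1: [1]
Peg 2: [2]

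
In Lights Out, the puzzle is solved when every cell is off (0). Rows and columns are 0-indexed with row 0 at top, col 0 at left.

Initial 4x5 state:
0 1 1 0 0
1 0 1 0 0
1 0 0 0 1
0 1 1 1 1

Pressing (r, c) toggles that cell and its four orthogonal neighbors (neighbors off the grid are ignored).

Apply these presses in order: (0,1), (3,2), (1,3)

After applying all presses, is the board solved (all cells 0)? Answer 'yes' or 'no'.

After press 1 at (0,1):
1 0 0 0 0
1 1 1 0 0
1 0 0 0 1
0 1 1 1 1

After press 2 at (3,2):
1 0 0 0 0
1 1 1 0 0
1 0 1 0 1
0 0 0 0 1

After press 3 at (1,3):
1 0 0 1 0
1 1 0 1 1
1 0 1 1 1
0 0 0 0 1

Lights still on: 11

Answer: no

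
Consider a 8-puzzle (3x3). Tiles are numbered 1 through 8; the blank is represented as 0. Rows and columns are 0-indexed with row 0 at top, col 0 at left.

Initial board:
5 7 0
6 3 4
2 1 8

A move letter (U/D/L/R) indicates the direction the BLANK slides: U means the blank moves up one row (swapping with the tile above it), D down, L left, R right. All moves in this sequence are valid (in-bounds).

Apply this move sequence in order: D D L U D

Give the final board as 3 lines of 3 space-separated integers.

Answer: 5 7 4
6 3 8
2 0 1

Derivation:
After move 1 (D):
5 7 4
6 3 0
2 1 8

After move 2 (D):
5 7 4
6 3 8
2 1 0

After move 3 (L):
5 7 4
6 3 8
2 0 1

After move 4 (U):
5 7 4
6 0 8
2 3 1

After move 5 (D):
5 7 4
6 3 8
2 0 1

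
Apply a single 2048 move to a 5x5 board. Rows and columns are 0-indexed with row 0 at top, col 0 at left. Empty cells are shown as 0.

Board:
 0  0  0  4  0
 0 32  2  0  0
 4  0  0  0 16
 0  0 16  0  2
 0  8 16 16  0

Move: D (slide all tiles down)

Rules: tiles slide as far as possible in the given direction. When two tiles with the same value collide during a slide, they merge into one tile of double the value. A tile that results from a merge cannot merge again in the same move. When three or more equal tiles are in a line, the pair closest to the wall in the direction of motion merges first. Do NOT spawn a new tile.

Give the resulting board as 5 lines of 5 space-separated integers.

Slide down:
col 0: [0, 0, 4, 0, 0] -> [0, 0, 0, 0, 4]
col 1: [0, 32, 0, 0, 8] -> [0, 0, 0, 32, 8]
col 2: [0, 2, 0, 16, 16] -> [0, 0, 0, 2, 32]
col 3: [4, 0, 0, 0, 16] -> [0, 0, 0, 4, 16]
col 4: [0, 0, 16, 2, 0] -> [0, 0, 0, 16, 2]

Answer:  0  0  0  0  0
 0  0  0  0  0
 0  0  0  0  0
 0 32  2  4 16
 4  8 32 16  2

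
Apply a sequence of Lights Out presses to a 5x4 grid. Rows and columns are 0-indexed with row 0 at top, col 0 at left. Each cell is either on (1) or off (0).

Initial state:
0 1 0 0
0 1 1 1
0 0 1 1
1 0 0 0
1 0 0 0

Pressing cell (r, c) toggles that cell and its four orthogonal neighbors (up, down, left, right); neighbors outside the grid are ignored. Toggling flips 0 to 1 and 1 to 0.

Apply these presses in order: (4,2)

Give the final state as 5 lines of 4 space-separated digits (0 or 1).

Answer: 0 1 0 0
0 1 1 1
0 0 1 1
1 0 1 0
1 1 1 1

Derivation:
After press 1 at (4,2):
0 1 0 0
0 1 1 1
0 0 1 1
1 0 1 0
1 1 1 1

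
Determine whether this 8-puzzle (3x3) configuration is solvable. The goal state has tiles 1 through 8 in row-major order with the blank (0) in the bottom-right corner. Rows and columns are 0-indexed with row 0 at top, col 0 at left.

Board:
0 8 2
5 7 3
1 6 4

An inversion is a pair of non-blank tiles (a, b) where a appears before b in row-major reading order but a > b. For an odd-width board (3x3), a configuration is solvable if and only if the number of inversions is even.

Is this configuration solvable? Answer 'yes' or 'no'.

Inversions (pairs i<j in row-major order where tile[i] > tile[j] > 0): 17
17 is odd, so the puzzle is not solvable.

Answer: no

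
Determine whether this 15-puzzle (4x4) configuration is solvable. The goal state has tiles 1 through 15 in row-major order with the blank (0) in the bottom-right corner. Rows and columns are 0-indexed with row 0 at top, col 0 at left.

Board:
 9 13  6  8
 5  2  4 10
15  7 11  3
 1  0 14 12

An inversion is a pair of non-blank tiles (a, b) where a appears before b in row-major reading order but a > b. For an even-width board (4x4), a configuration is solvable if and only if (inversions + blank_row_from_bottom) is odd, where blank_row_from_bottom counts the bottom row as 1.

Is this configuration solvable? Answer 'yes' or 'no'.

Answer: yes

Derivation:
Inversions: 52
Blank is in row 3 (0-indexed from top), which is row 1 counting from the bottom (bottom = 1).
52 + 1 = 53, which is odd, so the puzzle is solvable.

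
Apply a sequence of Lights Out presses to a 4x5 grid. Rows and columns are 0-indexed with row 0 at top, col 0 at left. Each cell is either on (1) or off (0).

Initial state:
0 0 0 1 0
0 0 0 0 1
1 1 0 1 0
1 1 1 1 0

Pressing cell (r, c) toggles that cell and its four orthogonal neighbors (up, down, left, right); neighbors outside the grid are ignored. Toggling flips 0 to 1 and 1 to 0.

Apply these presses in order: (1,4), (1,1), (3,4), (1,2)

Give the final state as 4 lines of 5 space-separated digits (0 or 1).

Answer: 0 1 1 1 1
1 0 0 0 0
1 0 1 1 0
1 1 1 0 1

Derivation:
After press 1 at (1,4):
0 0 0 1 1
0 0 0 1 0
1 1 0 1 1
1 1 1 1 0

After press 2 at (1,1):
0 1 0 1 1
1 1 1 1 0
1 0 0 1 1
1 1 1 1 0

After press 3 at (3,4):
0 1 0 1 1
1 1 1 1 0
1 0 0 1 0
1 1 1 0 1

After press 4 at (1,2):
0 1 1 1 1
1 0 0 0 0
1 0 1 1 0
1 1 1 0 1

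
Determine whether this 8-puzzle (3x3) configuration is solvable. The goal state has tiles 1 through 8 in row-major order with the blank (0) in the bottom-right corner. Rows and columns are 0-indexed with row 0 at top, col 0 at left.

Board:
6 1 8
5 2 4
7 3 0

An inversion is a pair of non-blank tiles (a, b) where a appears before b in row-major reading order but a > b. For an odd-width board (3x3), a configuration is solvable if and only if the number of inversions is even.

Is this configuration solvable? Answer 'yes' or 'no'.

Inversions (pairs i<j in row-major order where tile[i] > tile[j] > 0): 15
15 is odd, so the puzzle is not solvable.

Answer: no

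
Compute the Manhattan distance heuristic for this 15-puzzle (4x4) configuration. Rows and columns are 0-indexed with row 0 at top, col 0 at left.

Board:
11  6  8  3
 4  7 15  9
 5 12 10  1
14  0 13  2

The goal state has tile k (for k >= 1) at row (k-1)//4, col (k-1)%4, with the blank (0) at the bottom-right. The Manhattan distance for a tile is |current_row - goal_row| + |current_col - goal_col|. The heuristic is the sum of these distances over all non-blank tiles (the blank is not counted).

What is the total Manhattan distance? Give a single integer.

Tile 11: (0,0)->(2,2) = 4
Tile 6: (0,1)->(1,1) = 1
Tile 8: (0,2)->(1,3) = 2
Tile 3: (0,3)->(0,2) = 1
Tile 4: (1,0)->(0,3) = 4
Tile 7: (1,1)->(1,2) = 1
Tile 15: (1,2)->(3,2) = 2
Tile 9: (1,3)->(2,0) = 4
Tile 5: (2,0)->(1,0) = 1
Tile 12: (2,1)->(2,3) = 2
Tile 10: (2,2)->(2,1) = 1
Tile 1: (2,3)->(0,0) = 5
Tile 14: (3,0)->(3,1) = 1
Tile 13: (3,2)->(3,0) = 2
Tile 2: (3,3)->(0,1) = 5
Sum: 4 + 1 + 2 + 1 + 4 + 1 + 2 + 4 + 1 + 2 + 1 + 5 + 1 + 2 + 5 = 36

Answer: 36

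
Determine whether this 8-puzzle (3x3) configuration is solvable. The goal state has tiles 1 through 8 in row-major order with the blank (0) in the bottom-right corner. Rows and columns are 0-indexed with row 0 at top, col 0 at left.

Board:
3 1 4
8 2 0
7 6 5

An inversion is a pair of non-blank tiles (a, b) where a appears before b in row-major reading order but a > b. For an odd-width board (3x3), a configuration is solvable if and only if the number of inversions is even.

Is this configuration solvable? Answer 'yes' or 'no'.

Answer: yes

Derivation:
Inversions (pairs i<j in row-major order where tile[i] > tile[j] > 0): 10
10 is even, so the puzzle is solvable.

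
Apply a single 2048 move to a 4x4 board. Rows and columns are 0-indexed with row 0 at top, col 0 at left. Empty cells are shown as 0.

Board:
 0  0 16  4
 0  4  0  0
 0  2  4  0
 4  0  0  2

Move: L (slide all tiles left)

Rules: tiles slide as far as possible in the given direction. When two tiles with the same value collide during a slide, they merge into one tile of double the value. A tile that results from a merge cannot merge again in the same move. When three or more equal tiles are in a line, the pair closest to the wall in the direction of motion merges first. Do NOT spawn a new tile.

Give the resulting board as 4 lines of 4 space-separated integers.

Answer: 16  4  0  0
 4  0  0  0
 2  4  0  0
 4  2  0  0

Derivation:
Slide left:
row 0: [0, 0, 16, 4] -> [16, 4, 0, 0]
row 1: [0, 4, 0, 0] -> [4, 0, 0, 0]
row 2: [0, 2, 4, 0] -> [2, 4, 0, 0]
row 3: [4, 0, 0, 2] -> [4, 2, 0, 0]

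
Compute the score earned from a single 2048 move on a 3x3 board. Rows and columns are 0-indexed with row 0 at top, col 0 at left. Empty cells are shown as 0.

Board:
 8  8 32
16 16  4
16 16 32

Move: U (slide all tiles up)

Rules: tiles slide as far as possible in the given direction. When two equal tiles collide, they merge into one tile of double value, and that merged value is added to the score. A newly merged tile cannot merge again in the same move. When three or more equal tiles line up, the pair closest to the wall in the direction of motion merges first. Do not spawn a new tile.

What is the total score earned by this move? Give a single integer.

Answer: 64

Derivation:
Slide up:
col 0: [8, 16, 16] -> [8, 32, 0]  score +32 (running 32)
col 1: [8, 16, 16] -> [8, 32, 0]  score +32 (running 64)
col 2: [32, 4, 32] -> [32, 4, 32]  score +0 (running 64)
Board after move:
 8  8 32
32 32  4
 0  0 32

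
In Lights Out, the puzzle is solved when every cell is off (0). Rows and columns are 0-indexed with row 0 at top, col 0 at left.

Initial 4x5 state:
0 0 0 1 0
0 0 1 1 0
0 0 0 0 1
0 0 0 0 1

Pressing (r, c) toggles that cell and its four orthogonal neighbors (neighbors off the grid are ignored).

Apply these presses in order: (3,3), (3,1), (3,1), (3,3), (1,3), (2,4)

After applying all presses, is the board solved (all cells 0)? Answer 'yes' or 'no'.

After press 1 at (3,3):
0 0 0 1 0
0 0 1 1 0
0 0 0 1 1
0 0 1 1 0

After press 2 at (3,1):
0 0 0 1 0
0 0 1 1 0
0 1 0 1 1
1 1 0 1 0

After press 3 at (3,1):
0 0 0 1 0
0 0 1 1 0
0 0 0 1 1
0 0 1 1 0

After press 4 at (3,3):
0 0 0 1 0
0 0 1 1 0
0 0 0 0 1
0 0 0 0 1

After press 5 at (1,3):
0 0 0 0 0
0 0 0 0 1
0 0 0 1 1
0 0 0 0 1

After press 6 at (2,4):
0 0 0 0 0
0 0 0 0 0
0 0 0 0 0
0 0 0 0 0

Lights still on: 0

Answer: yes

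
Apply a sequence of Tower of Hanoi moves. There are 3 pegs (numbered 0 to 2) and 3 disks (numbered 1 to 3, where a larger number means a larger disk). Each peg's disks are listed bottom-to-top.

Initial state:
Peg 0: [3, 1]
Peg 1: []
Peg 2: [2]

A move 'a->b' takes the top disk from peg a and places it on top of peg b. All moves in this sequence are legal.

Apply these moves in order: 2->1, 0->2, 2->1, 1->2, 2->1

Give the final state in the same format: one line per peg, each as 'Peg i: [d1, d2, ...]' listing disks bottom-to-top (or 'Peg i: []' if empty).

After move 1 (2->1):
Peg 0: [3, 1]
Peg 1: [2]
Peg 2: []

After move 2 (0->2):
Peg 0: [3]
Peg 1: [2]
Peg 2: [1]

After move 3 (2->1):
Peg 0: [3]
Peg 1: [2, 1]
Peg 2: []

After move 4 (1->2):
Peg 0: [3]
Peg 1: [2]
Peg 2: [1]

After move 5 (2->1):
Peg 0: [3]
Peg 1: [2, 1]
Peg 2: []

Answer: Peg 0: [3]
Peg 1: [2, 1]
Peg 2: []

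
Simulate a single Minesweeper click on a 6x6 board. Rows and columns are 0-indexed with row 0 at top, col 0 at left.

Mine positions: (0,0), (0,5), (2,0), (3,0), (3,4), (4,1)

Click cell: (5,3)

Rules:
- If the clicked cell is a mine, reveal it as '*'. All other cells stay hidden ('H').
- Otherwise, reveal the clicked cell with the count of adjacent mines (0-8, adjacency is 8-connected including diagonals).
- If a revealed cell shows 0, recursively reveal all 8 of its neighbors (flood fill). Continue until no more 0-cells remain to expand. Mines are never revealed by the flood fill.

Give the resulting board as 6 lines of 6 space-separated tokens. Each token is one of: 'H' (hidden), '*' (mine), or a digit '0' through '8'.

H H H H H H
H H H H H H
H H H H H H
H H H H H H
H H 1 1 1 1
H H 1 0 0 0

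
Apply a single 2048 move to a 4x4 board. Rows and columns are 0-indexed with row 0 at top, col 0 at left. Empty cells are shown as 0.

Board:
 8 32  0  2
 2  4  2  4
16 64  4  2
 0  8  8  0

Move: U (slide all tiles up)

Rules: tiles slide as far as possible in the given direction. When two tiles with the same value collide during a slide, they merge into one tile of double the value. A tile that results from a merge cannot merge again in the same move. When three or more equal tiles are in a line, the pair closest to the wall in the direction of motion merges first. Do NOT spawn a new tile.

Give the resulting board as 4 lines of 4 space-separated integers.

Slide up:
col 0: [8, 2, 16, 0] -> [8, 2, 16, 0]
col 1: [32, 4, 64, 8] -> [32, 4, 64, 8]
col 2: [0, 2, 4, 8] -> [2, 4, 8, 0]
col 3: [2, 4, 2, 0] -> [2, 4, 2, 0]

Answer:  8 32  2  2
 2  4  4  4
16 64  8  2
 0  8  0  0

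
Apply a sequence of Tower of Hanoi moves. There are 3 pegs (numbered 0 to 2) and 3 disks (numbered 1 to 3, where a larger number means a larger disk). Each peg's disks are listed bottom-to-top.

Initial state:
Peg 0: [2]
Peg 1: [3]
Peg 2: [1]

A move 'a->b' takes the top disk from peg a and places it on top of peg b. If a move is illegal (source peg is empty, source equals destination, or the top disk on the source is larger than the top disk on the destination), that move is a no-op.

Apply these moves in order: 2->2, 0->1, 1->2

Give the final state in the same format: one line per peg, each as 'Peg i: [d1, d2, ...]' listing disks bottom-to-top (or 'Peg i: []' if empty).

After move 1 (2->2):
Peg 0: [2]
Peg 1: [3]
Peg 2: [1]

After move 2 (0->1):
Peg 0: []
Peg 1: [3, 2]
Peg 2: [1]

After move 3 (1->2):
Peg 0: []
Peg 1: [3, 2]
Peg 2: [1]

Answer: Peg 0: []
Peg 1: [3, 2]
Peg 2: [1]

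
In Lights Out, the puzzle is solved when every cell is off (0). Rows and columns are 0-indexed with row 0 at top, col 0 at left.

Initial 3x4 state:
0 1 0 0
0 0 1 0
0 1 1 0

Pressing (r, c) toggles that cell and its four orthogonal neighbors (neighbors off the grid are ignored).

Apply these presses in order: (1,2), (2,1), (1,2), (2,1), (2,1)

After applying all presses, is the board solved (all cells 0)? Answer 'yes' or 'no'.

Answer: no

Derivation:
After press 1 at (1,2):
0 1 1 0
0 1 0 1
0 1 0 0

After press 2 at (2,1):
0 1 1 0
0 0 0 1
1 0 1 0

After press 3 at (1,2):
0 1 0 0
0 1 1 0
1 0 0 0

After press 4 at (2,1):
0 1 0 0
0 0 1 0
0 1 1 0

After press 5 at (2,1):
0 1 0 0
0 1 1 0
1 0 0 0

Lights still on: 4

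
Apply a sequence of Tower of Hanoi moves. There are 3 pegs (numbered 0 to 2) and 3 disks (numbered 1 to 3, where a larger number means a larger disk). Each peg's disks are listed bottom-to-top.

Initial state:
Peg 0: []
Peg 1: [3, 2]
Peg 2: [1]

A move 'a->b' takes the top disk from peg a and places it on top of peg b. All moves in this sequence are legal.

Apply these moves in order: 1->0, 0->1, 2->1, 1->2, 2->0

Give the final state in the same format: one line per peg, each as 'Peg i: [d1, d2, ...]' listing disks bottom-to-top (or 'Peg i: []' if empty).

Answer: Peg 0: [1]
Peg 1: [3, 2]
Peg 2: []

Derivation:
After move 1 (1->0):
Peg 0: [2]
Peg 1: [3]
Peg 2: [1]

After move 2 (0->1):
Peg 0: []
Peg 1: [3, 2]
Peg 2: [1]

After move 3 (2->1):
Peg 0: []
Peg 1: [3, 2, 1]
Peg 2: []

After move 4 (1->2):
Peg 0: []
Peg 1: [3, 2]
Peg 2: [1]

After move 5 (2->0):
Peg 0: [1]
Peg 1: [3, 2]
Peg 2: []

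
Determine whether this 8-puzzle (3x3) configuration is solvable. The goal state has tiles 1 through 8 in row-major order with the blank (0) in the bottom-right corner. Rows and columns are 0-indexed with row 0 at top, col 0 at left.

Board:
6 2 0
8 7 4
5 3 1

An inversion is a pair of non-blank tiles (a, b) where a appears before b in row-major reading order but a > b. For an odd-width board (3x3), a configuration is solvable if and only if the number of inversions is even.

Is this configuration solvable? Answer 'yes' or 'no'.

Answer: yes

Derivation:
Inversions (pairs i<j in row-major order where tile[i] > tile[j] > 0): 20
20 is even, so the puzzle is solvable.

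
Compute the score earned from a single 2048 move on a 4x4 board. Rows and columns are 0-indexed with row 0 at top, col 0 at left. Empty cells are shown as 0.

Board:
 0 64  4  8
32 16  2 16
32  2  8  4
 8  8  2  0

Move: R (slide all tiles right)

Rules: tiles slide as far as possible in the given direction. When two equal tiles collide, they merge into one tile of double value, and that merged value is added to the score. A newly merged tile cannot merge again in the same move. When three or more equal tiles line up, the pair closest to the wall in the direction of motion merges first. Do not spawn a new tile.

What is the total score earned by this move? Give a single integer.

Slide right:
row 0: [0, 64, 4, 8] -> [0, 64, 4, 8]  score +0 (running 0)
row 1: [32, 16, 2, 16] -> [32, 16, 2, 16]  score +0 (running 0)
row 2: [32, 2, 8, 4] -> [32, 2, 8, 4]  score +0 (running 0)
row 3: [8, 8, 2, 0] -> [0, 0, 16, 2]  score +16 (running 16)
Board after move:
 0 64  4  8
32 16  2 16
32  2  8  4
 0  0 16  2

Answer: 16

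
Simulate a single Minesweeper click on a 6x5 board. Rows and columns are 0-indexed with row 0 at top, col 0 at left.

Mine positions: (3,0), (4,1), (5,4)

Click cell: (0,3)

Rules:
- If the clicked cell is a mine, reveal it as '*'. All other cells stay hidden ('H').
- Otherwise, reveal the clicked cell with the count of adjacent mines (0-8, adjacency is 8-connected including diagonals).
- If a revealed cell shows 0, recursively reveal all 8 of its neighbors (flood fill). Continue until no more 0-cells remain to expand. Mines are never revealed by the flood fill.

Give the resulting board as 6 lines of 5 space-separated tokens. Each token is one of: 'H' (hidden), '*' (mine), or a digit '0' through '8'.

0 0 0 0 0
0 0 0 0 0
1 1 0 0 0
H 2 1 0 0
H H 1 1 1
H H H H H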